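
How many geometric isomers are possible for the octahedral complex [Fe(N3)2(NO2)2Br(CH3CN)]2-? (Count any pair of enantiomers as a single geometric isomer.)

In an octahedral complex each vertex has one trans partner and four cis neighbours.
There are 6 geometric isomers: N3 trans, NO2 trans; N3 cis, NO2 cis (3 arrangements, 2 chiral); N3 cis, NO2 trans; N3 trans, NO2 cis.

6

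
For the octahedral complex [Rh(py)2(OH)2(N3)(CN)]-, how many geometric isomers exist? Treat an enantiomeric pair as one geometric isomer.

The six octahedral sites form three mutually perpendicular trans pairs.
Systematic placement gives 6 geometric isomers: py trans, OH trans; py cis, OH cis (3 arrangements, 2 chiral); py trans, OH cis; py cis, OH trans.

6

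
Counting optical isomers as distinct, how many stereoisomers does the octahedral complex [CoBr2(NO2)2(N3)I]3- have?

8

In an octahedral complex each vertex has one trans partner and four cis neighbours.
Systematic placement gives 6 geometric isomers: Br trans, NO2 trans; Br trans, NO2 cis; Br cis, NO2 trans; Br cis, NO2 cis (3 arrangements, 2 chiral).
Of these, 2 lack any improper symmetry element and so occur as enantiomeric pairs, giving 6 + 2 = 8 stereoisomers in total.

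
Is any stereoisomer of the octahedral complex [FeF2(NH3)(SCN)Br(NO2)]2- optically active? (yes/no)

yes

In an octahedral complex each vertex has one trans partner and four cis neighbours.
Placing the ligands in turn and identifying arrangements related by rotation or reflection leaves 9 distinct geometric isomers.
Of these, 6 lack any improper symmetry element and so occur as enantiomeric pairs, giving 9 + 6 = 15 stereoisomers in total.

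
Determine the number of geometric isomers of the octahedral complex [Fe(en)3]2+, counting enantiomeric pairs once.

An octahedron has six vertices in three trans pairs; every non-trans pair is cis.
Each en is bidentate and must span two cis positions.
Only one geometric arrangement is possible; it has no improper symmetry element, so it exists as a pair of enantiomers (2 stereoisomers).

1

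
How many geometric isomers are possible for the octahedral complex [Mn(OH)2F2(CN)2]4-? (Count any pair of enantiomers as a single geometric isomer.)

An octahedron has six vertices in three trans pairs; every non-trans pair is cis.
Working through the distinct placements yields 5 geometric isomers: OH trans, F trans, CN trans; OH cis, F cis, CN trans; OH trans, F cis, CN cis; OH cis, F cis, CN cis (chiral); OH cis, F trans, CN cis.

5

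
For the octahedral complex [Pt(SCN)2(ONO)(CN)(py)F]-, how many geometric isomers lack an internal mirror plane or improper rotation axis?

An octahedron has six vertices in three trans pairs; every non-trans pair is cis.
Exhaustive case analysis gives 9 geometric isomers.
Of these, 6 lack any improper symmetry element and so occur as enantiomeric pairs, giving 9 + 6 = 15 stereoisomers in total.

6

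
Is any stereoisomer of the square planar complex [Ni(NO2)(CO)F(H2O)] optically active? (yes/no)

A square has two trans pairs of vertices; adjacent vertices are cis.
Systematic placement gives 3 geometric isomers: (CO/H2O trans, F/NO2 trans); (CO/NO2 trans, F/H2O trans); (CO/F trans, H2O/NO2 trans).
Each arrangement has an internal mirror plane or centre of symmetry, so none is chiral.

no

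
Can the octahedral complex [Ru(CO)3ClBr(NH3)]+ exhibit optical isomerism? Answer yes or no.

An octahedron has six vertices in three trans pairs; every non-trans pair is cis.
Working through the distinct placements yields 4 geometric isomers: CO mer (3 arrangements); CO fac (chiral).
One of these lacks any improper symmetry element and so occurs as an enantiomeric pair, giving 4 + 1 = 5 stereoisomers in total.

yes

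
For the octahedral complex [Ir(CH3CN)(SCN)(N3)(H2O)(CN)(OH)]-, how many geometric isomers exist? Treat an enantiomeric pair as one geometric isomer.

In an octahedral complex each vertex has one trans partner and four cis neighbours.
Systematic enumeration (placing each ligand type in turn and discarding arrangements equivalent by rotation or reflection) gives 15 geometric isomers.

15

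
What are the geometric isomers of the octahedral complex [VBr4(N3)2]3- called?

cis and trans

There are 2 geometric isomers: N3 trans; N3 cis.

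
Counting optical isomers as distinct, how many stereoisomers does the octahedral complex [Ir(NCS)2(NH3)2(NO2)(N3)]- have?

8

In an octahedral complex each vertex has one trans partner and four cis neighbours.
Working through the distinct placements yields 6 geometric isomers: NCS cis, NH3 cis (3 arrangements, 2 chiral); NCS cis, NH3 trans; NCS trans, NH3 cis; NCS trans, NH3 trans.
Of these, 2 lack any improper symmetry element and so occur as enantiomeric pairs, giving 6 + 2 = 8 stereoisomers in total.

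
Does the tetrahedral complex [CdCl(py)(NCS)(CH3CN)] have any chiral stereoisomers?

All four vertices of a tetrahedron are equivalent and mutually adjacent, so cis/trans isomerism cannot arise.
Only one geometric arrangement is possible; it has no improper symmetry element, so it exists as a pair of enantiomers (2 stereoisomers).

yes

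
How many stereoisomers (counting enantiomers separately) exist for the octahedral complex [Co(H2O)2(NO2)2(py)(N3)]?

8

An octahedron has six vertices in three trans pairs; every non-trans pair is cis.
There are 6 geometric isomers: H2O trans, NO2 cis; H2O trans, NO2 trans; H2O cis, NO2 cis (3 arrangements, 2 chiral); H2O cis, NO2 trans.
Of these, 2 lack any improper symmetry element and so occur as enantiomeric pairs, giving 6 + 2 = 8 stereoisomers in total.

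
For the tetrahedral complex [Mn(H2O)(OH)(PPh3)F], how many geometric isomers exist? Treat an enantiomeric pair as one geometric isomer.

Only one geometric arrangement is possible; it has no improper symmetry element, so it exists as a pair of enantiomers (2 stereoisomers).

1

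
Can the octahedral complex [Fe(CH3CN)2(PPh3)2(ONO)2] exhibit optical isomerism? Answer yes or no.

There are 5 geometric isomers: CH3CN trans, PPh3 trans, ONO trans; CH3CN trans, PPh3 cis, ONO cis; CH3CN cis, PPh3 trans, ONO cis; CH3CN cis, PPh3 cis, ONO cis (chiral); CH3CN cis, PPh3 cis, ONO trans.
One of these lacks any improper symmetry element and so occurs as an enantiomeric pair, giving 5 + 1 = 6 stereoisomers in total.

yes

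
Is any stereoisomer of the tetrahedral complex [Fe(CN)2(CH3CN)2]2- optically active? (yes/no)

In a tetrahedral complex all four positions are equivalent and every pair of ligands is adjacent — there is no cis/trans distinction.
Only one geometric arrangement is possible.

no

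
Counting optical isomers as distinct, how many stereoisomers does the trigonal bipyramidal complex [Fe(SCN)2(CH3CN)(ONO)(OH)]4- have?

10

A trigonal bipyramid has two axial and three equatorial sites, which are chemically inequivalent.
Exhaustive case analysis gives 7 geometric isomers.
Of these, 3 lack any improper symmetry element and so occur as enantiomeric pairs, giving 7 + 3 = 10 stereoisomers in total.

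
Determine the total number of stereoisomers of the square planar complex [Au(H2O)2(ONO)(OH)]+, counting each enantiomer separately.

A square has two trans pairs of vertices; adjacent vertices are cis.
The distinct arrangements are (2 in all): H2O cis; H2O trans.
Each arrangement has an internal mirror plane or centre of symmetry, so none is chiral.

2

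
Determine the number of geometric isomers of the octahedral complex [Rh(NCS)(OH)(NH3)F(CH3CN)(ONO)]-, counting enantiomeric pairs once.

15

In an octahedral complex each vertex has one trans partner and four cis neighbours.
Placing the ligands in turn and identifying arrangements related by rotation or reflection leaves 15 distinct geometric isomers.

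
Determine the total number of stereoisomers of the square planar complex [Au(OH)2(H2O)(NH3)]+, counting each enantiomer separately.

In a square planar complex each vertex has one trans partner and two cis neighbours.
The distinct arrangements are (2 in all): OH cis; OH trans.
Each arrangement has an internal mirror plane or centre of symmetry, so none is chiral.

2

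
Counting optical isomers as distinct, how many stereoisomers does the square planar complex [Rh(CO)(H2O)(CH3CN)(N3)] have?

There are 3 geometric isomers: (CH3CN/H2O trans, CO/N3 trans); (CH3CN/N3 trans, CO/H2O trans); (CH3CN/CO trans, H2O/N3 trans).
Each arrangement has an internal mirror plane or centre of symmetry, so none is chiral.

3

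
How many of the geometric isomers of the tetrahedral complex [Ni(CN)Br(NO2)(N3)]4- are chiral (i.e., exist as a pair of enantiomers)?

In a tetrahedral complex all four positions are equivalent and every pair of ligands is adjacent — there is no cis/trans distinction.
Only one geometric arrangement is possible; it has no improper symmetry element, so it exists as a pair of enantiomers (2 stereoisomers).

1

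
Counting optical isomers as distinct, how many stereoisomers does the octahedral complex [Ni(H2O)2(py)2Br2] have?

The six octahedral sites form three mutually perpendicular trans pairs.
The distinct arrangements are (5 in all): H2O trans, py trans, Br trans; H2O cis, py cis, Br trans; H2O cis, py trans, Br cis; H2O cis, py cis, Br cis (chiral); H2O trans, py cis, Br cis.
One of these lacks any improper symmetry element and so occurs as an enantiomeric pair, giving 5 + 1 = 6 stereoisomers in total.

6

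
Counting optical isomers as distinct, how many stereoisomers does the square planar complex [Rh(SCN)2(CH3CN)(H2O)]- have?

In a square planar complex each vertex has one trans partner and two cis neighbours.
The distinct arrangements are (2 in all): SCN cis; SCN trans.
Each arrangement has an internal mirror plane or centre of symmetry, so none is chiral.

2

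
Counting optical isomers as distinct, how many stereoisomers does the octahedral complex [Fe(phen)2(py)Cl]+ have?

3

In an octahedral complex each vertex has one trans partner and four cis neighbours.
Each phen is bidentate and must span two cis positions.
Systematic placement gives 2 geometric isomers: py and Cl mutually cis (chiral); py and Cl mutually trans.
One of these lacks any improper symmetry element and so occurs as an enantiomeric pair, giving 2 + 1 = 3 stereoisomers in total.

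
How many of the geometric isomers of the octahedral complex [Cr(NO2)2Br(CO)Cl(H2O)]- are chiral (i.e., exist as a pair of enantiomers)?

In an octahedral complex each vertex has one trans partner and four cis neighbours.
Exhaustive case analysis gives 9 geometric isomers.
Of these, 6 lack any improper symmetry element and so occur as enantiomeric pairs, giving 9 + 6 = 15 stereoisomers in total.

6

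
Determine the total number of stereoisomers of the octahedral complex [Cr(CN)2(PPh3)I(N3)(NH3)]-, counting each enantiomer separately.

Systematic enumeration (placing each ligand type in turn and discarding arrangements equivalent by rotation or reflection) gives 9 geometric isomers.
Of these, 6 lack any improper symmetry element and so occur as enantiomeric pairs, giving 9 + 6 = 15 stereoisomers in total.

15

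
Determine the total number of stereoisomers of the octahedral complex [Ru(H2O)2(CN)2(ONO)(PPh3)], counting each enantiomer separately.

An octahedron has six vertices in three trans pairs; every non-trans pair is cis.
The distinct arrangements are (6 in all): H2O trans, CN trans; H2O cis, CN trans; H2O cis, CN cis (3 arrangements, 2 chiral); H2O trans, CN cis.
Of these, 2 lack any improper symmetry element and so occur as enantiomeric pairs, giving 6 + 2 = 8 stereoisomers in total.

8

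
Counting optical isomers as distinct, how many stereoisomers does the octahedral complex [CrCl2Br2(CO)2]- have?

The six octahedral sites form three mutually perpendicular trans pairs.
Systematic placement gives 5 geometric isomers: Cl trans, Br trans, CO trans; Cl cis, Br trans, CO cis; Cl trans, Br cis, CO cis; Cl cis, Br cis, CO cis (chiral); Cl cis, Br cis, CO trans.
One of these lacks any improper symmetry element and so occurs as an enantiomeric pair, giving 5 + 1 = 6 stereoisomers in total.

6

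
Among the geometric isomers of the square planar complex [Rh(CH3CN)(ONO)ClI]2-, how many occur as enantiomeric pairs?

0

In a square planar complex each vertex has one trans partner and two cis neighbours.
Working through the distinct placements yields 3 geometric isomers: (CH3CN/I trans, Cl/ONO trans); (CH3CN/ONO trans, Cl/I trans); (CH3CN/Cl trans, I/ONO trans).
Each arrangement has an internal mirror plane or centre of symmetry, so none is chiral.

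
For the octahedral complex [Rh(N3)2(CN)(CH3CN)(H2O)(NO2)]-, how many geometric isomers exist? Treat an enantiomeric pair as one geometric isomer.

Exhaustive case analysis gives 9 geometric isomers.

9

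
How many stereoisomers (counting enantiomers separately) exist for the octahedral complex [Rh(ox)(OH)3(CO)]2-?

2

Each ox is bidentate and must span two cis positions.
There are 2 geometric isomers: OH fac; OH mer.
Each arrangement has an internal mirror plane or centre of symmetry, so none is chiral.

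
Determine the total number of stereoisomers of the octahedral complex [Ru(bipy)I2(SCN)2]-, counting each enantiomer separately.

The six octahedral sites form three mutually perpendicular trans pairs.
Each bipy is bidentate and must span two cis positions.
Working through the distinct placements yields 3 geometric isomers: I trans, SCN cis; I cis, SCN cis (chiral); I cis, SCN trans.
One of these lacks any improper symmetry element and so occurs as an enantiomeric pair, giving 3 + 1 = 4 stereoisomers in total.

4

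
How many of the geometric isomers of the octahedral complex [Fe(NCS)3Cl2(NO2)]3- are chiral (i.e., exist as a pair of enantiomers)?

An octahedron has six vertices in three trans pairs; every non-trans pair is cis.
Systematic placement gives 3 geometric isomers: NCS mer, Cl trans; NCS fac, Cl cis; NCS mer, Cl cis.
Each arrangement has an internal mirror plane or centre of symmetry, so none is chiral.

0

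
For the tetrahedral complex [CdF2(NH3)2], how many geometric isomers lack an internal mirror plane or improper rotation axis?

0

In a tetrahedral complex all four positions are equivalent and every pair of ligands is adjacent — there is no cis/trans distinction.
Only one geometric arrangement is possible.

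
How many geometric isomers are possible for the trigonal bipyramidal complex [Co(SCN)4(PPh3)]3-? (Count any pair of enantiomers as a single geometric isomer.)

A trigonal bipyramid has two axial and three equatorial sites, which are chemically inequivalent.
Systematic placement gives 2 geometric isomers: PPh3 axial; PPh3 equatorial.

2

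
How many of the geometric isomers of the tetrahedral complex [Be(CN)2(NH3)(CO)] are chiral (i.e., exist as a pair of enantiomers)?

0

Only one geometric arrangement is possible.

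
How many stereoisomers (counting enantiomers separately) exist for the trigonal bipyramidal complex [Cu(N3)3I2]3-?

There are 3 geometric isomers: I both axial; I one axial, one equatorial; I both equatorial.
Each arrangement has an internal mirror plane or centre of symmetry, so none is chiral.

3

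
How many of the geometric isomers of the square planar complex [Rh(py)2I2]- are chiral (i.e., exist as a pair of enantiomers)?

In a square planar complex each vertex has one trans partner and two cis neighbours.
Systematic placement gives 2 geometric isomers: py cis; py trans.
Each arrangement has an internal mirror plane or centre of symmetry, so none is chiral.

0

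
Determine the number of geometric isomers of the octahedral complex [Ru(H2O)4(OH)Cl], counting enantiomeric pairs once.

An octahedron has six vertices in three trans pairs; every non-trans pair is cis.
Working through the distinct placements yields 2 geometric isomers: OH and Cl mutually cis; OH and Cl mutually trans.

2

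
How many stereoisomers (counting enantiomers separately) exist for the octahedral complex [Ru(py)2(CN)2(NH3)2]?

The six octahedral sites form three mutually perpendicular trans pairs.
There are 5 geometric isomers: py trans, CN trans, NH3 trans; py cis, CN trans, NH3 cis; py trans, CN cis, NH3 cis; py cis, CN cis, NH3 cis (chiral); py cis, CN cis, NH3 trans.
One of these lacks any improper symmetry element and so occurs as an enantiomeric pair, giving 5 + 1 = 6 stereoisomers in total.

6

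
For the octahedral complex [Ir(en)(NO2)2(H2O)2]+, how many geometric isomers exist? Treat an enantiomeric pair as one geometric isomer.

3

In an octahedral complex each vertex has one trans partner and four cis neighbours.
Each en is bidentate and must span two cis positions.
Working through the distinct placements yields 3 geometric isomers: NO2 cis, H2O trans; NO2 cis, H2O cis (chiral); NO2 trans, H2O cis.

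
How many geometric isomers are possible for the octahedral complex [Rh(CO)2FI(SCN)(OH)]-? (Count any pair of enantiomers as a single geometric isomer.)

In an octahedral complex each vertex has one trans partner and four cis neighbours.
Placing the ligands in turn and identifying arrangements related by rotation or reflection leaves 9 distinct geometric isomers.

9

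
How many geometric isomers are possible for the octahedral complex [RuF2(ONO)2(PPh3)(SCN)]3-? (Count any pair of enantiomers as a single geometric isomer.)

6

An octahedron has six vertices in three trans pairs; every non-trans pair is cis.
Systematic placement gives 6 geometric isomers: F trans, ONO trans; F trans, ONO cis; F cis, ONO cis (3 arrangements, 2 chiral); F cis, ONO trans.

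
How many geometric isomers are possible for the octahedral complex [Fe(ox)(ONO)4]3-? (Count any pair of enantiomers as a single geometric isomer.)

1

The six octahedral sites form three mutually perpendicular trans pairs.
Each ox is bidentate and must span two cis positions.
Only one geometric arrangement is possible.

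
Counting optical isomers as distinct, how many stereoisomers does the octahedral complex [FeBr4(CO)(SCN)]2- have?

2

An octahedron has six vertices in three trans pairs; every non-trans pair is cis.
Working through the distinct placements yields 2 geometric isomers: CO and SCN mutually trans; CO and SCN mutually cis.
Each arrangement has an internal mirror plane or centre of symmetry, so none is chiral.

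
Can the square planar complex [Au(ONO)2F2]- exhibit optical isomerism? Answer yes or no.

A square has two trans pairs of vertices; adjacent vertices are cis.
There are 2 geometric isomers: ONO cis; ONO trans.
Each arrangement has an internal mirror plane or centre of symmetry, so none is chiral.

no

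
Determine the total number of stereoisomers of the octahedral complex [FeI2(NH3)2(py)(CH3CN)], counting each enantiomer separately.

8

In an octahedral complex each vertex has one trans partner and four cis neighbours.
Working through the distinct placements yields 6 geometric isomers: I cis, NH3 cis (3 arrangements, 2 chiral); I cis, NH3 trans; I trans, NH3 cis; I trans, NH3 trans.
Of these, 2 lack any improper symmetry element and so occur as enantiomeric pairs, giving 6 + 2 = 8 stereoisomers in total.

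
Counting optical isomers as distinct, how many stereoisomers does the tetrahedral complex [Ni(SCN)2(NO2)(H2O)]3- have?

1

In a tetrahedral complex all four positions are equivalent and every pair of ligands is adjacent — there is no cis/trans distinction.
Only one geometric arrangement is possible.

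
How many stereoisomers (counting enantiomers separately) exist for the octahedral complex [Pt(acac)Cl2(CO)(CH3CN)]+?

6

Each acac is bidentate and must span two cis positions.
Working through the distinct placements yields 4 geometric isomers: Cl cis (3 arrangements, 2 chiral); Cl trans.
Of these, 2 lack any improper symmetry element and so occur as enantiomeric pairs, giving 4 + 2 = 6 stereoisomers in total.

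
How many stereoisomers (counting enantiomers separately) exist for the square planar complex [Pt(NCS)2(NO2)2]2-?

A square has two trans pairs of vertices; adjacent vertices are cis.
The distinct arrangements are (2 in all): NCS cis; NCS trans.
Each arrangement has an internal mirror plane or centre of symmetry, so none is chiral.

2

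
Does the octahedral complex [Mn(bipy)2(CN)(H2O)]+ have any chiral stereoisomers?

In an octahedral complex each vertex has one trans partner and four cis neighbours.
Each bipy is bidentate and must span two cis positions.
Systematic placement gives 2 geometric isomers: CN and H2O mutually trans; CN and H2O mutually cis (chiral).
One of these lacks any improper symmetry element and so occurs as an enantiomeric pair, giving 2 + 1 = 3 stereoisomers in total.

yes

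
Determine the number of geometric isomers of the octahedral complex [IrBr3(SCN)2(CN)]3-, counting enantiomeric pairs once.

3

An octahedron has six vertices in three trans pairs; every non-trans pair is cis.
There are 3 geometric isomers: Br mer, SCN trans; Br mer, SCN cis; Br fac, SCN cis.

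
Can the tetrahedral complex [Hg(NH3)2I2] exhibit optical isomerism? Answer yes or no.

no

In a tetrahedral complex all four positions are equivalent and every pair of ligands is adjacent — there is no cis/trans distinction.
Only one geometric arrangement is possible.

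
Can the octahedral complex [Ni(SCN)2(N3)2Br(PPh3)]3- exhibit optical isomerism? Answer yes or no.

yes

The six octahedral sites form three mutually perpendicular trans pairs.
Working through the distinct placements yields 6 geometric isomers: SCN trans, N3 cis; SCN cis, N3 cis (3 arrangements, 2 chiral); SCN trans, N3 trans; SCN cis, N3 trans.
Of these, 2 lack any improper symmetry element and so occur as enantiomeric pairs, giving 6 + 2 = 8 stereoisomers in total.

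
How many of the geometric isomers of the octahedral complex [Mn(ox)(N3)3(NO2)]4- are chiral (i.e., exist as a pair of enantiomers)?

Each ox is bidentate and must span two cis positions.
There are 2 geometric isomers: N3 mer; N3 fac.
Each arrangement has an internal mirror plane or centre of symmetry, so none is chiral.

0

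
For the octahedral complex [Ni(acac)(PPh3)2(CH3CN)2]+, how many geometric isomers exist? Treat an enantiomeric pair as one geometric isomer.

3

Each acac is bidentate and must span two cis positions.
There are 3 geometric isomers: PPh3 cis, CH3CN trans; PPh3 cis, CH3CN cis (chiral); PPh3 trans, CH3CN cis.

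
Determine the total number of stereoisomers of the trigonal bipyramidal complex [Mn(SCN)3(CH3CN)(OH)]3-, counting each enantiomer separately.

A trigonal bipyramid has two axial and three equatorial sites, which are chemically inequivalent.
Systematic placement gives 4 geometric isomers: CH3CN axial, OH axial; CH3CN axial, OH equatorial; CH3CN equatorial, OH axial; CH3CN equatorial, OH equatorial.
Each arrangement has an internal mirror plane or centre of symmetry, so none is chiral.

4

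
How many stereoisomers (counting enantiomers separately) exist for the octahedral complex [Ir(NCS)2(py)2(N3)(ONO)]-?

The six octahedral sites form three mutually perpendicular trans pairs.
The distinct arrangements are (6 in all): NCS cis, py trans; NCS cis, py cis (3 arrangements, 2 chiral); NCS trans, py trans; NCS trans, py cis.
Of these, 2 lack any improper symmetry element and so occur as enantiomeric pairs, giving 6 + 2 = 8 stereoisomers in total.

8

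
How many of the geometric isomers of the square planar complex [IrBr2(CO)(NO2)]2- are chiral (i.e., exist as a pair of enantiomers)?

0

Working through the distinct placements yields 2 geometric isomers: Br cis; Br trans.
Each arrangement has an internal mirror plane or centre of symmetry, so none is chiral.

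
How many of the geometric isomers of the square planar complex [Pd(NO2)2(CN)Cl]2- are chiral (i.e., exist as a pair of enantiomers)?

0

The distinct arrangements are (2 in all): NO2 cis; NO2 trans.
Each arrangement has an internal mirror plane or centre of symmetry, so none is chiral.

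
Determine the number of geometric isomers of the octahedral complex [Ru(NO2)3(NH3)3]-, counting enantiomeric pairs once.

The six octahedral sites form three mutually perpendicular trans pairs.
Working through the distinct placements yields 2 geometric isomers: NO2 mer; NO2 fac.

2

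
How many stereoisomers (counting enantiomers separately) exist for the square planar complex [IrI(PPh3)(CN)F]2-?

3

In a square planar complex each vertex has one trans partner and two cis neighbours.
There are 3 geometric isomers: (CN/I trans, F/PPh3 trans); (CN/PPh3 trans, F/I trans); (CN/F trans, I/PPh3 trans).
Each arrangement has an internal mirror plane or centre of symmetry, so none is chiral.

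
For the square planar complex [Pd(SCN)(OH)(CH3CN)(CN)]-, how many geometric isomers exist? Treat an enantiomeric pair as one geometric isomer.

A square has two trans pairs of vertices; adjacent vertices are cis.
Systematic placement gives 3 geometric isomers: (CH3CN/OH trans, CN/SCN trans); (CH3CN/SCN trans, CN/OH trans); (CH3CN/CN trans, OH/SCN trans).

3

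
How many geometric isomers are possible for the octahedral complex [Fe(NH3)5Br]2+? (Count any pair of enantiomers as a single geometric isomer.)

Only one geometric arrangement is possible.

1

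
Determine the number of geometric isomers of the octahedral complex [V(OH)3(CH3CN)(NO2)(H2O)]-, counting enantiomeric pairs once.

4

The distinct arrangements are (4 in all): OH mer (3 arrangements); OH fac (chiral).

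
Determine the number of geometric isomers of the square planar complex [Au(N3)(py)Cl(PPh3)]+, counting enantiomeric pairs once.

In a square planar complex each vertex has one trans partner and two cis neighbours.
Working through the distinct placements yields 3 geometric isomers: (Cl/PPh3 trans, N3/py trans); (Cl/py trans, N3/PPh3 trans); (Cl/N3 trans, PPh3/py trans).

3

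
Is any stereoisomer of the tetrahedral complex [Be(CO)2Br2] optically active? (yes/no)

All four vertices of a tetrahedron are equivalent and mutually adjacent, so cis/trans isomerism cannot arise.
Only one geometric arrangement is possible.

no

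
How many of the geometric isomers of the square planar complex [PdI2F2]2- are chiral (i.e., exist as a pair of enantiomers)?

0

A square has two trans pairs of vertices; adjacent vertices are cis.
Systematic placement gives 2 geometric isomers: I cis; I trans.
Each arrangement has an internal mirror plane or centre of symmetry, so none is chiral.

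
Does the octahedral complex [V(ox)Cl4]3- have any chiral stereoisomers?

no

The six octahedral sites form three mutually perpendicular trans pairs.
Each ox is bidentate and must span two cis positions.
Only one geometric arrangement is possible.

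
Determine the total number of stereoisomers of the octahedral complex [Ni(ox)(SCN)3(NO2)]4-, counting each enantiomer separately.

2

In an octahedral complex each vertex has one trans partner and four cis neighbours.
Each ox is bidentate and must span two cis positions.
The distinct arrangements are (2 in all): SCN fac; SCN mer.
Each arrangement has an internal mirror plane or centre of symmetry, so none is chiral.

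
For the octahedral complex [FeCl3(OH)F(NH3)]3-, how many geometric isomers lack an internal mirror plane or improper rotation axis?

1

The six octahedral sites form three mutually perpendicular trans pairs.
Working through the distinct placements yields 4 geometric isomers: Cl mer (3 arrangements); Cl fac (chiral).
One of these lacks any improper symmetry element and so occurs as an enantiomeric pair, giving 4 + 1 = 5 stereoisomers in total.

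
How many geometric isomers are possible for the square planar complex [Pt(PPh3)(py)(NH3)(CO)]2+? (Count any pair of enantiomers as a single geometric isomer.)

A square has two trans pairs of vertices; adjacent vertices are cis.
The distinct arrangements are (3 in all): (CO/PPh3 trans, NH3/py trans); (CO/py trans, NH3/PPh3 trans); (CO/NH3 trans, PPh3/py trans).

3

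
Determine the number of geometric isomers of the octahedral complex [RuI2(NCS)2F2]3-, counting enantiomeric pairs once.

5

In an octahedral complex each vertex has one trans partner and four cis neighbours.
The distinct arrangements are (5 in all): I trans, NCS trans, F trans; I cis, NCS cis, F trans; I cis, NCS trans, F cis; I cis, NCS cis, F cis (chiral); I trans, NCS cis, F cis.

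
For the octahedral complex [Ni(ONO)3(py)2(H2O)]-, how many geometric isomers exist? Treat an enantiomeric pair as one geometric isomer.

3

In an octahedral complex each vertex has one trans partner and four cis neighbours.
The distinct arrangements are (3 in all): ONO mer, py trans; ONO fac, py cis; ONO mer, py cis.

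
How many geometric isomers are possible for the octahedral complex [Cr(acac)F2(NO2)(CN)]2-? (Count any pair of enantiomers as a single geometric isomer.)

Each acac is bidentate and must span two cis positions.
Systematic placement gives 4 geometric isomers: F cis (3 arrangements, 2 chiral); F trans.

4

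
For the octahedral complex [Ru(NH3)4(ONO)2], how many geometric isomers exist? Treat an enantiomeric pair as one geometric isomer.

2

There are 2 geometric isomers: ONO trans; ONO cis.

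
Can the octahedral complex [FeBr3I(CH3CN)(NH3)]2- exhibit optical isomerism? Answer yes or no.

An octahedron has six vertices in three trans pairs; every non-trans pair is cis.
There are 4 geometric isomers: Br mer (3 arrangements); Br fac (chiral).
One of these lacks any improper symmetry element and so occurs as an enantiomeric pair, giving 4 + 1 = 5 stereoisomers in total.

yes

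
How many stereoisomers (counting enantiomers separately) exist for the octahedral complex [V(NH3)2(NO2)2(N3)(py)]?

8

An octahedron has six vertices in three trans pairs; every non-trans pair is cis.
Systematic placement gives 6 geometric isomers: NH3 cis, NO2 cis (3 arrangements, 2 chiral); NH3 cis, NO2 trans; NH3 trans, NO2 cis; NH3 trans, NO2 trans.
Of these, 2 lack any improper symmetry element and so occur as enantiomeric pairs, giving 6 + 2 = 8 stereoisomers in total.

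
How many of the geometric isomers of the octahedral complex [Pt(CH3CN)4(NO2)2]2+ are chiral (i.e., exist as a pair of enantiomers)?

In an octahedral complex each vertex has one trans partner and four cis neighbours.
There are 2 geometric isomers: NO2 trans; NO2 cis.
Each arrangement has an internal mirror plane or centre of symmetry, so none is chiral.

0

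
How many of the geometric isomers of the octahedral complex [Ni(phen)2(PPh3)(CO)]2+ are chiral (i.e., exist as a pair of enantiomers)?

1

Each phen is bidentate and must span two cis positions.
There are 2 geometric isomers: PPh3 and CO mutually trans; PPh3 and CO mutually cis (chiral).
One of these lacks any improper symmetry element and so occurs as an enantiomeric pair, giving 2 + 1 = 3 stereoisomers in total.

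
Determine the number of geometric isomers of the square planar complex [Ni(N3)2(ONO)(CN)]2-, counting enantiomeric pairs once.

2

A square has two trans pairs of vertices; adjacent vertices are cis.
There are 2 geometric isomers: N3 cis; N3 trans.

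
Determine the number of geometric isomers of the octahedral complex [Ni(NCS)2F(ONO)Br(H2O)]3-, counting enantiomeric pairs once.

9

In an octahedral complex each vertex has one trans partner and four cis neighbours.
Exhaustive case analysis gives 9 geometric isomers.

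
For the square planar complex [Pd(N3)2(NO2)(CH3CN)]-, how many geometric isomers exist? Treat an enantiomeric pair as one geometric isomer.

2

In a square planar complex each vertex has one trans partner and two cis neighbours.
Systematic placement gives 2 geometric isomers: N3 cis; N3 trans.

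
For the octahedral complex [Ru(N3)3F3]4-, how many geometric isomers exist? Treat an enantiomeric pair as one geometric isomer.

The distinct arrangements are (2 in all): N3 mer; N3 fac.

2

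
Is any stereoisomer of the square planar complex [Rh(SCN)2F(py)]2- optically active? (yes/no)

no

In a square planar complex each vertex has one trans partner and two cis neighbours.
Working through the distinct placements yields 2 geometric isomers: SCN cis; SCN trans.
Each arrangement has an internal mirror plane or centre of symmetry, so none is chiral.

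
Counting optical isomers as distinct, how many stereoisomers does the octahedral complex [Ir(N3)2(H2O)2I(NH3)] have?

8

The six octahedral sites form three mutually perpendicular trans pairs.
Systematic placement gives 6 geometric isomers: N3 cis, H2O trans; N3 trans, H2O trans; N3 cis, H2O cis (3 arrangements, 2 chiral); N3 trans, H2O cis.
Of these, 2 lack any improper symmetry element and so occur as enantiomeric pairs, giving 6 + 2 = 8 stereoisomers in total.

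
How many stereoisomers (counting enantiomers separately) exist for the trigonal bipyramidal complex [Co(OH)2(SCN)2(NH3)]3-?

A trigonal bipyramid has two axial and three equatorial sites, which are chemically inequivalent.
Placing the ligands in turn and identifying arrangements related by rotation or reflection leaves 5 distinct geometric isomers.
One of these lacks any improper symmetry element and so occurs as an enantiomeric pair, giving 5 + 1 = 6 stereoisomers in total.

6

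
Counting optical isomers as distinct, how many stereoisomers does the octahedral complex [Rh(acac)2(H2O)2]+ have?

3

Each acac is bidentate and must span two cis positions.
Systematic placement gives 2 geometric isomers: H2O trans; H2O cis (chiral).
One of these lacks any improper symmetry element and so occurs as an enantiomeric pair, giving 2 + 1 = 3 stereoisomers in total.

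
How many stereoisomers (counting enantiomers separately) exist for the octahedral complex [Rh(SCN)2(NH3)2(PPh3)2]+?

The distinct arrangements are (5 in all): SCN trans, NH3 trans, PPh3 trans; SCN cis, NH3 trans, PPh3 cis; SCN trans, NH3 cis, PPh3 cis; SCN cis, NH3 cis, PPh3 cis (chiral); SCN cis, NH3 cis, PPh3 trans.
One of these lacks any improper symmetry element and so occurs as an enantiomeric pair, giving 5 + 1 = 6 stereoisomers in total.

6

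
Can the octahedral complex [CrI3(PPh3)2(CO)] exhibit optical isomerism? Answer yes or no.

no

In an octahedral complex each vertex has one trans partner and four cis neighbours.
There are 3 geometric isomers: I mer, PPh3 trans; I fac, PPh3 cis; I mer, PPh3 cis.
Each arrangement has an internal mirror plane or centre of symmetry, so none is chiral.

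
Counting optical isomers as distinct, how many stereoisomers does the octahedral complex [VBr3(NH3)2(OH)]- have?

There are 3 geometric isomers: Br mer, NH3 cis; Br mer, NH3 trans; Br fac, NH3 cis.
Each arrangement has an internal mirror plane or centre of symmetry, so none is chiral.

3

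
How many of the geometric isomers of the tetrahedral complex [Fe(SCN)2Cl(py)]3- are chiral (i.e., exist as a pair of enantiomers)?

0

All four vertices of a tetrahedron are equivalent and mutually adjacent, so cis/trans isomerism cannot arise.
Only one geometric arrangement is possible.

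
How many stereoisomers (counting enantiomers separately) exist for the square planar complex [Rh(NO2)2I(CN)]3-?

2

In a square planar complex each vertex has one trans partner and two cis neighbours.
There are 2 geometric isomers: NO2 cis; NO2 trans.
Each arrangement has an internal mirror plane or centre of symmetry, so none is chiral.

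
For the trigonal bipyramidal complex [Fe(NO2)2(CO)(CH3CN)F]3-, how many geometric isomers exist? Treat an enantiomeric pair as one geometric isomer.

7

In a trigonal bipyramid the two axial positions differ from the three equatorial ones.
Placing the ligands in turn and identifying arrangements related by rotation or reflection leaves 7 distinct geometric isomers.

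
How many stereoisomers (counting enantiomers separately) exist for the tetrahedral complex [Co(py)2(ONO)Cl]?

1

All four vertices of a tetrahedron are equivalent and mutually adjacent, so cis/trans isomerism cannot arise.
Only one geometric arrangement is possible.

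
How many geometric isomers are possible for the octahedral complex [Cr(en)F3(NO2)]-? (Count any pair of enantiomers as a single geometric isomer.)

Each en is bidentate and must span two cis positions.
The distinct arrangements are (2 in all): F mer; F fac.

2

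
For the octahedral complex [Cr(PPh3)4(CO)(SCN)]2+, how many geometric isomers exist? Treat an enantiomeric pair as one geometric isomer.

2

In an octahedral complex each vertex has one trans partner and four cis neighbours.
Systematic placement gives 2 geometric isomers: CO and SCN mutually cis; CO and SCN mutually trans.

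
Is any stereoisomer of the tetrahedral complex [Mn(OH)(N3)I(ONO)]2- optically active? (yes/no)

yes

All four vertices of a tetrahedron are equivalent and mutually adjacent, so cis/trans isomerism cannot arise.
Only one geometric arrangement is possible; it has no improper symmetry element, so it exists as a pair of enantiomers (2 stereoisomers).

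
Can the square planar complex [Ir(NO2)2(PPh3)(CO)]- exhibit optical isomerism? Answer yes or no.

Systematic placement gives 2 geometric isomers: NO2 cis; NO2 trans.
Each arrangement has an internal mirror plane or centre of symmetry, so none is chiral.

no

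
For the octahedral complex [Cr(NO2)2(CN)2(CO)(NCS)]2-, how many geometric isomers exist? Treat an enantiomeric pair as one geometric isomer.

6

An octahedron has six vertices in three trans pairs; every non-trans pair is cis.
The distinct arrangements are (6 in all): NO2 trans, CN trans; NO2 cis, CN trans; NO2 trans, CN cis; NO2 cis, CN cis (3 arrangements, 2 chiral).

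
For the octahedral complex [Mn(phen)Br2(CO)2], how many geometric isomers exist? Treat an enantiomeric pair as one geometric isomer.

Each phen is bidentate and must span two cis positions.
The distinct arrangements are (3 in all): Br trans, CO cis; Br cis, CO cis (chiral); Br cis, CO trans.

3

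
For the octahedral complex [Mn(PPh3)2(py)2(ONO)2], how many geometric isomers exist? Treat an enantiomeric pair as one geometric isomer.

In an octahedral complex each vertex has one trans partner and four cis neighbours.
Working through the distinct placements yields 5 geometric isomers: PPh3 trans, py trans, ONO trans; PPh3 cis, py cis, ONO trans; PPh3 cis, py trans, ONO cis; PPh3 cis, py cis, ONO cis (chiral); PPh3 trans, py cis, ONO cis.

5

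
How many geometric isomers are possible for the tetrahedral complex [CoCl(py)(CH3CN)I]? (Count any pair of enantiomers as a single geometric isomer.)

1

All four vertices of a tetrahedron are equivalent and mutually adjacent, so cis/trans isomerism cannot arise.
Only one geometric arrangement is possible; it has no improper symmetry element, so it exists as a pair of enantiomers (2 stereoisomers).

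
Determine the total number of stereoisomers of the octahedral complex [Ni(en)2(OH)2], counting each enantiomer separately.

In an octahedral complex each vertex has one trans partner and four cis neighbours.
Each en is bidentate and must span two cis positions.
The distinct arrangements are (2 in all): OH trans; OH cis (chiral).
One of these lacks any improper symmetry element and so occurs as an enantiomeric pair, giving 2 + 1 = 3 stereoisomers in total.

3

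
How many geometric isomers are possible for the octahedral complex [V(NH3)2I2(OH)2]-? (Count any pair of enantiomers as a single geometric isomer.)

In an octahedral complex each vertex has one trans partner and four cis neighbours.
Systematic placement gives 5 geometric isomers: NH3 trans, I trans, OH trans; NH3 cis, I trans, OH cis; NH3 cis, I cis, OH trans; NH3 cis, I cis, OH cis (chiral); NH3 trans, I cis, OH cis.

5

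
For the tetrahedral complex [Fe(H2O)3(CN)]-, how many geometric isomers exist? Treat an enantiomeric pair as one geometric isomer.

1

In a tetrahedral complex all four positions are equivalent and every pair of ligands is adjacent — there is no cis/trans distinction.
Only one geometric arrangement is possible.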